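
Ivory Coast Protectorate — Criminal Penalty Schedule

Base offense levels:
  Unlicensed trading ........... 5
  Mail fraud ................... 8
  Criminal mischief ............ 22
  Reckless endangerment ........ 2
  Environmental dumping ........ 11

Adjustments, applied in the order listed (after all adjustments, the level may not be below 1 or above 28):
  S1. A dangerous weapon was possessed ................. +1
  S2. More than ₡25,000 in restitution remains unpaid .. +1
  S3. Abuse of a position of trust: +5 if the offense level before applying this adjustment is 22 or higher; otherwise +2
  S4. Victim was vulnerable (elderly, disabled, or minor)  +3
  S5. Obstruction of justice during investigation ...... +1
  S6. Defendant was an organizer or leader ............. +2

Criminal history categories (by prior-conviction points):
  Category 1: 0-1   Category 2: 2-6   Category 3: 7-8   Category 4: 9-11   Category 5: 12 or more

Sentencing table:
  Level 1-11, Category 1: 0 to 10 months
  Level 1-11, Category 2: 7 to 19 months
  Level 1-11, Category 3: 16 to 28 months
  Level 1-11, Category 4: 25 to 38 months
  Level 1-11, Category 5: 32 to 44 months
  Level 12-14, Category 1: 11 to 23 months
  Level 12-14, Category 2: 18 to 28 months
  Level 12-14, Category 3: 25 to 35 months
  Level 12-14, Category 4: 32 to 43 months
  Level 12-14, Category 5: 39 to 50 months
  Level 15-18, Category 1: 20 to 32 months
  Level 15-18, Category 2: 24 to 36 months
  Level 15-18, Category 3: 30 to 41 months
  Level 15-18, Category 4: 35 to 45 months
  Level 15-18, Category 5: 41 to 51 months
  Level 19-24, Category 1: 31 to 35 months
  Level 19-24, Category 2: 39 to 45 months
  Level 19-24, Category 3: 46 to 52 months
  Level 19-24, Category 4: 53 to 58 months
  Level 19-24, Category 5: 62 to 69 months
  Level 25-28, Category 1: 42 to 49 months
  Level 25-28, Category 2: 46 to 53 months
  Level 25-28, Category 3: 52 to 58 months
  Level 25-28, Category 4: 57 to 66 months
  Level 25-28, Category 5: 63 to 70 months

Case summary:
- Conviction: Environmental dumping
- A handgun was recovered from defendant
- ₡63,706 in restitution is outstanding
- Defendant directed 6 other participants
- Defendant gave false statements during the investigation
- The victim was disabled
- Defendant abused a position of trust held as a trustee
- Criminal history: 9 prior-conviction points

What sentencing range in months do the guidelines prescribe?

53-58 months

Base offense level for environmental dumping: 11.
S1 applies: 11 + 1 = 12.
S2 applies: 12 + 1 = 13.
S3 applies (level before this adjustment is 13 < 22, so +2): 13 + 2 = 15.
S4 applies: 15 + 3 = 18.
S5 applies: 18 + 1 = 19.
S6 applies: 19 + 2 = 21.
Final offense level: 21.
Criminal history: 9 prior points → Category 4 (9-11).
Level 21 falls in the 19-24 band.
Grid: Level 19-24 × Category 4 = 53-58 months.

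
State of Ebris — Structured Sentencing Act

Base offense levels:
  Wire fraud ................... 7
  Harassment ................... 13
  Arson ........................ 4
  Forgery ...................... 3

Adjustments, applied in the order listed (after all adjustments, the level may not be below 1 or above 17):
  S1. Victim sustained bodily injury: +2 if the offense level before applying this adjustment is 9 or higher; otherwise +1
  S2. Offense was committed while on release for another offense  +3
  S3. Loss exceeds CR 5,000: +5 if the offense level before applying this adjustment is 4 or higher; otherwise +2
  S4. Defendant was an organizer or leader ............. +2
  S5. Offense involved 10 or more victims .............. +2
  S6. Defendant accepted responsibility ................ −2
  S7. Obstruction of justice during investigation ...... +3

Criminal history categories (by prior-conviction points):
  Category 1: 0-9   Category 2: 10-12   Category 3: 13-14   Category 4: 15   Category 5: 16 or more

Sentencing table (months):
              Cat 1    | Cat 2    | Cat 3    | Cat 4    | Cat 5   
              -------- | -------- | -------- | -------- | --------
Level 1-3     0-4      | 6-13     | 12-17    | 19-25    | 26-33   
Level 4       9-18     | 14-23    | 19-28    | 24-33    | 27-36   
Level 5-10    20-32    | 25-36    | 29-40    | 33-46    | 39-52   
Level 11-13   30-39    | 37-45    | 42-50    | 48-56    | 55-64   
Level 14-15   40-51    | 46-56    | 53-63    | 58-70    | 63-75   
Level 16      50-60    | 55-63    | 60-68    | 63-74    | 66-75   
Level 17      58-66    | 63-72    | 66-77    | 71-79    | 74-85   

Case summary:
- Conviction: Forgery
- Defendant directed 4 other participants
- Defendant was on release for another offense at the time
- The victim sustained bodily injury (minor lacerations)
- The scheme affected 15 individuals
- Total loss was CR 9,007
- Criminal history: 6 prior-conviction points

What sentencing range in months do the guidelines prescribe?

50-60 months

Base offense level for forgery: 3.
S1 applies (level before this adjustment is 3 < 9, so +1): 3 + 1 = 4.
S2 applies: 4 + 3 = 7.
S3 applies (level before this adjustment is 7 ≥ 4, so +5): 7 + 5 = 12.
S4 applies: 12 + 2 = 14.
S5 applies: 14 + 2 = 16.
S7 does not apply.
Final offense level: 16.
Criminal history: 6 prior points → Category 1 (0-9).
Level 16 falls in the 16 band.
Grid: Level 16 × Category 1 = 50-60 months.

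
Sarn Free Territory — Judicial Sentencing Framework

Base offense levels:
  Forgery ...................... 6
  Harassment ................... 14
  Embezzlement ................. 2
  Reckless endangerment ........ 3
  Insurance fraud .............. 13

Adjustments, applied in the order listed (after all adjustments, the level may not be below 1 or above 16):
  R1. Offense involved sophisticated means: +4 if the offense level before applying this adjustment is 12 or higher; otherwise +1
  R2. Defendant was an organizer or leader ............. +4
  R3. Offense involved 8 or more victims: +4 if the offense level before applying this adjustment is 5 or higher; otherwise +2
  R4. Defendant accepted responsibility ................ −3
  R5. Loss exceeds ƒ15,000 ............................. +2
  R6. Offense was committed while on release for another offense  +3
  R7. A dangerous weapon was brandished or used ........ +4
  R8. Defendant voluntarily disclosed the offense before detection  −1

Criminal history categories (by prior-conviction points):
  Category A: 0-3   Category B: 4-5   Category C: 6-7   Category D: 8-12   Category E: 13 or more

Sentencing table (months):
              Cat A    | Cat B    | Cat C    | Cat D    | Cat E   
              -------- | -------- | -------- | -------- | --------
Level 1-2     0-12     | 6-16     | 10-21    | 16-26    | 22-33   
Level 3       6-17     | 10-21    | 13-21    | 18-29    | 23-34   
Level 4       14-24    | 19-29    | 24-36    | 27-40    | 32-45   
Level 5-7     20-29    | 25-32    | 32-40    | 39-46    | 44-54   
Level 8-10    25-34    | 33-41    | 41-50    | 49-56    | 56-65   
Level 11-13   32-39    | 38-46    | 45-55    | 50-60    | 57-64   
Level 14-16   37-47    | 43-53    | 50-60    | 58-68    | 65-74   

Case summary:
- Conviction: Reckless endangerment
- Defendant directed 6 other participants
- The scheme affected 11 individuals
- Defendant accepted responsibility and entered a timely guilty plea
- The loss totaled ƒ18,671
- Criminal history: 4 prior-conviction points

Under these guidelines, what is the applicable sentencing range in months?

33-41 months

Base offense level for reckless endangerment: 3.
R2 applies: 3 + 4 = 7.
R3 applies (level before this adjustment is 7 ≥ 5, so +4): 7 + 4 = 11.
R4 applies: 11 − 3 = 8.
R5 applies: 8 + 2 = 10.
R6 does not apply.
R8 does not apply.
Final offense level: 10.
Criminal history: 4 prior points → Category B (4-5).
Level 10 falls in the 8-10 band.
Grid: Level 8-10 × Category B = 33-41 months.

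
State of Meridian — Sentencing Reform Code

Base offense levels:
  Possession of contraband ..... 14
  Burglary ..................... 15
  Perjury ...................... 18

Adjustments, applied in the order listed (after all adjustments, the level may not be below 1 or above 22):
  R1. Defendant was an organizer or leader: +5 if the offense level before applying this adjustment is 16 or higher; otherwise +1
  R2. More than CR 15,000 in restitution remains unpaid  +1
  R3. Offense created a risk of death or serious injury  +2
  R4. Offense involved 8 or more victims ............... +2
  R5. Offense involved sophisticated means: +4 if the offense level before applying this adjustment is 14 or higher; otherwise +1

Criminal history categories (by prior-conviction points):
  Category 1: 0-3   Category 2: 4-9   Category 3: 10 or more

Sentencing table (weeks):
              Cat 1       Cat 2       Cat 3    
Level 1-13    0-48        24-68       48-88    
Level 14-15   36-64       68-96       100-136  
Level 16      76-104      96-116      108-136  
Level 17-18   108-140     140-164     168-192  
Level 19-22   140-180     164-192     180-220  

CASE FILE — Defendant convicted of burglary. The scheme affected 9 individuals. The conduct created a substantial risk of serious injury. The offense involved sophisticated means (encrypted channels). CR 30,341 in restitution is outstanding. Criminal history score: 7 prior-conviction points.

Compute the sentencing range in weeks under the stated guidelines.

Base offense level for burglary: 15.
R1 does not apply.
R2 applies: 15 + 1 = 16.
R3 applies: 16 + 2 = 18.
R4 applies: 18 + 2 = 20.
R5 applies (level before this adjustment is 20 ≥ 14, so +4): 20 + 4 = 24.
Level 24 exceeds the maximum of 22; capped at 22.
Final offense level: 22.
Criminal history: 7 prior points → Category 2 (4-9).
Level 22 falls in the 19-22 band.
Grid: Level 19-22 × Category 2 = 164-192 weeks.

164-192 weeks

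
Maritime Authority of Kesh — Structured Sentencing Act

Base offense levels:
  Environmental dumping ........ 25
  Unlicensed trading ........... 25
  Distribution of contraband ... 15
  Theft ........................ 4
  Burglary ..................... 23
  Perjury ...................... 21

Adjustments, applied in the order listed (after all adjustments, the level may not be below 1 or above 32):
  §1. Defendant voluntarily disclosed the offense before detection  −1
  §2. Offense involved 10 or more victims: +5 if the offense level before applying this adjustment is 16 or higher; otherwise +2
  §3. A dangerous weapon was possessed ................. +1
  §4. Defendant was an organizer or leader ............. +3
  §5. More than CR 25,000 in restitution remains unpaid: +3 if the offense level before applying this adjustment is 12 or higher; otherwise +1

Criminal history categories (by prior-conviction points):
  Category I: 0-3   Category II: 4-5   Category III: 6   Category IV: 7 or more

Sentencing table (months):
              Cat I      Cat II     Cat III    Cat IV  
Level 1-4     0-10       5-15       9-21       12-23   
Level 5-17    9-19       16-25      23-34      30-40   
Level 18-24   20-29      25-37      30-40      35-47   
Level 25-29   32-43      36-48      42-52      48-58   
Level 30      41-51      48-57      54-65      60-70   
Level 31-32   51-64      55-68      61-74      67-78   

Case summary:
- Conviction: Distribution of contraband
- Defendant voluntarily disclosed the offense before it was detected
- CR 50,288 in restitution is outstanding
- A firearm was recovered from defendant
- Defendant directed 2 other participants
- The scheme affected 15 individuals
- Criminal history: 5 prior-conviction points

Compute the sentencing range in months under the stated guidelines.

25-37 months

Base offense level for distribution of contraband: 15.
§1 applies: 15 − 1 = 14.
§2 applies (level before this adjustment is 14 < 16, so +2): 14 + 2 = 16.
§3 applies: 16 + 1 = 17.
§4 applies: 17 + 3 = 20.
§5 applies (level before this adjustment is 20 ≥ 12, so +3): 20 + 3 = 23.
Final offense level: 23.
Criminal history: 5 prior points → Category II (4-5).
Level 23 falls in the 18-24 band.
Grid: Level 18-24 × Category II = 25-37 months.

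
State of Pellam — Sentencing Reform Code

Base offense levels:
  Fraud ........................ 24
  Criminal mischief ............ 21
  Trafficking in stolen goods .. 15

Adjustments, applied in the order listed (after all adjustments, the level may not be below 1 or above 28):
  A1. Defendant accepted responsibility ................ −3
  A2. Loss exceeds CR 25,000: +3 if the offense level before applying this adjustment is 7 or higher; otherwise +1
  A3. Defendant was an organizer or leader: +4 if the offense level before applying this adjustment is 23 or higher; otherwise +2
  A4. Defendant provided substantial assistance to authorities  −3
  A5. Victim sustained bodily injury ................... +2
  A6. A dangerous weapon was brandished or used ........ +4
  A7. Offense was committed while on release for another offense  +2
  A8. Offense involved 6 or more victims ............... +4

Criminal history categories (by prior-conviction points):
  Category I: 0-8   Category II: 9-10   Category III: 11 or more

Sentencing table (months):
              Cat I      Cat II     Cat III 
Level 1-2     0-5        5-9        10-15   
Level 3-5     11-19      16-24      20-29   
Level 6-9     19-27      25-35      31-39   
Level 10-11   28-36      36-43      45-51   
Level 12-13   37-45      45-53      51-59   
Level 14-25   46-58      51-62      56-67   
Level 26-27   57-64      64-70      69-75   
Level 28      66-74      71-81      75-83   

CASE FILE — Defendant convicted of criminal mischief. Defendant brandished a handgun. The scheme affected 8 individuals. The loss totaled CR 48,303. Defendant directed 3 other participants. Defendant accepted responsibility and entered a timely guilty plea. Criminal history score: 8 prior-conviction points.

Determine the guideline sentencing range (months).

66-74 months

Base offense level for criminal mischief: 21.
A1 applies: 21 − 3 = 18.
A2 applies (level before this adjustment is 18 ≥ 7, so +3): 18 + 3 = 21.
A3 applies (level before this adjustment is 21 < 23, so +2): 21 + 2 = 23.
A5 does not apply.
A6 applies: 23 + 4 = 27.
A7 does not apply.
A8 applies: 27 + 4 = 31.
Level 31 exceeds the maximum of 28; capped at 28.
Final offense level: 28.
Criminal history: 8 prior points → Category I (0-8).
Level 28 falls in the 28 band.
Grid: Level 28 × Category I = 66-74 months.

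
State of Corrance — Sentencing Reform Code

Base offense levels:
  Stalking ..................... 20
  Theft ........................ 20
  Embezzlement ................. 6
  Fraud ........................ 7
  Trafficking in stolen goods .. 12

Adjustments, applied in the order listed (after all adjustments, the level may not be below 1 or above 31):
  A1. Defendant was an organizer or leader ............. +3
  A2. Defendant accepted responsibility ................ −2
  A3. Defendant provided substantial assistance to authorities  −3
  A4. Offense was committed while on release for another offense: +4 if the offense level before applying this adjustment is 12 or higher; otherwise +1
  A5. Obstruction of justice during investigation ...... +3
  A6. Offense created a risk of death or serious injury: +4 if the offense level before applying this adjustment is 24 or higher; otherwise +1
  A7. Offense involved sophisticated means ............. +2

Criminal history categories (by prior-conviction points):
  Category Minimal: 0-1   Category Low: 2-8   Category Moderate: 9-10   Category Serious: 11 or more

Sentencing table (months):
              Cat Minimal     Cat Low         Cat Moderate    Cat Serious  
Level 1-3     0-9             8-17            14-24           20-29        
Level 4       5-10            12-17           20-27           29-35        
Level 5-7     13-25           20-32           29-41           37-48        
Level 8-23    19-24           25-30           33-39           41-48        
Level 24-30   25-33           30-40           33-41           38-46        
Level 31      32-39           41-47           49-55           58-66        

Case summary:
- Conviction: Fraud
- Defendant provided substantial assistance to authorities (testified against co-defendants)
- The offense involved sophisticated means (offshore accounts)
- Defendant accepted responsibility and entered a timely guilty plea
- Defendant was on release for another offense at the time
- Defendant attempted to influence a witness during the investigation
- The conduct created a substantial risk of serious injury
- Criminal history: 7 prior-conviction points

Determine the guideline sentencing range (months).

25-30 months

Base offense level for fraud: 7.
A2 applies: 7 − 2 = 5.
A3 applies: 5 − 3 = 2.
A4 applies (level before this adjustment is 2 < 12, so +1): 2 + 1 = 3.
A5 applies: 3 + 3 = 6.
A6 applies (level before this adjustment is 6 < 24, so +1): 6 + 1 = 7.
A7 applies: 7 + 2 = 9.
Final offense level: 9.
Criminal history: 7 prior points → Category Low (2-8).
Level 9 falls in the 8-23 band.
Grid: Level 8-23 × Category Low = 25-30 months.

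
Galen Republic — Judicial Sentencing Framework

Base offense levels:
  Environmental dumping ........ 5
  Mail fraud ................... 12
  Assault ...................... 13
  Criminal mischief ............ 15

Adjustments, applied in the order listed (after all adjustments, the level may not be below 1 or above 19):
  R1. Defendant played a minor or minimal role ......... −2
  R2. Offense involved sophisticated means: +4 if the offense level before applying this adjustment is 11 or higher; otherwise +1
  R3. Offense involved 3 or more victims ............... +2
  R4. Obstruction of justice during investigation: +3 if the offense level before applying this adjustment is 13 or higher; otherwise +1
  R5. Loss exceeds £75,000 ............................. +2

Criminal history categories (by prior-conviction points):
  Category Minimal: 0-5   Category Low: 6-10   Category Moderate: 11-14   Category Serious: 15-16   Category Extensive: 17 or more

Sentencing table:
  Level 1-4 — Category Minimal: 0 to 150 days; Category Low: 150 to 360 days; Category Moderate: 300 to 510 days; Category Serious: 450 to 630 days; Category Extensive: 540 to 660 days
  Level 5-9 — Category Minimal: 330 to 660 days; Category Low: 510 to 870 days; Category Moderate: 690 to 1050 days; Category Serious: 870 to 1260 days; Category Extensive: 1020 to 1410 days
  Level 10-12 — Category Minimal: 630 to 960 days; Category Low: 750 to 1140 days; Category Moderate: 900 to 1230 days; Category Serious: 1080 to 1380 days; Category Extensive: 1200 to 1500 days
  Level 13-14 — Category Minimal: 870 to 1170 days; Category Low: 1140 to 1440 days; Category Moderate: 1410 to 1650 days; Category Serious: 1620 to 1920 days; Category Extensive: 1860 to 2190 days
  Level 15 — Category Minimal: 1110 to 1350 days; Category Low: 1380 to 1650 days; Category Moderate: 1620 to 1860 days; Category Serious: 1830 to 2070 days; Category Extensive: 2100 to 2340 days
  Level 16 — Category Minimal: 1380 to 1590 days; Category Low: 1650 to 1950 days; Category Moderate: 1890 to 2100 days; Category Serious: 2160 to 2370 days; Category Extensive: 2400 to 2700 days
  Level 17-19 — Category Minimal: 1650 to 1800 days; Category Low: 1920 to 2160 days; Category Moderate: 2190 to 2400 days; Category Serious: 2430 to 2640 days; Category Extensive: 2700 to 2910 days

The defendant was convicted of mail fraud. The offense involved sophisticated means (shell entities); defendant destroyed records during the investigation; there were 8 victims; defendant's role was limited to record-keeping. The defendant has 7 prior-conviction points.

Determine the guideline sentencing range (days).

Base offense level for mail fraud: 12.
R1 applies: 12 − 2 = 10.
R2 applies (level before this adjustment is 10 < 11, so +1): 10 + 1 = 11.
R3 applies: 11 + 2 = 13.
R4 applies (level before this adjustment is 13 ≥ 13, so +3): 13 + 3 = 16.
Final offense level: 16.
Criminal history: 7 prior points → Category Low (6-10).
Level 16 falls in the 16 band.
Grid: Level 16 × Category Low = 1650-1950 days.

1650-1950 days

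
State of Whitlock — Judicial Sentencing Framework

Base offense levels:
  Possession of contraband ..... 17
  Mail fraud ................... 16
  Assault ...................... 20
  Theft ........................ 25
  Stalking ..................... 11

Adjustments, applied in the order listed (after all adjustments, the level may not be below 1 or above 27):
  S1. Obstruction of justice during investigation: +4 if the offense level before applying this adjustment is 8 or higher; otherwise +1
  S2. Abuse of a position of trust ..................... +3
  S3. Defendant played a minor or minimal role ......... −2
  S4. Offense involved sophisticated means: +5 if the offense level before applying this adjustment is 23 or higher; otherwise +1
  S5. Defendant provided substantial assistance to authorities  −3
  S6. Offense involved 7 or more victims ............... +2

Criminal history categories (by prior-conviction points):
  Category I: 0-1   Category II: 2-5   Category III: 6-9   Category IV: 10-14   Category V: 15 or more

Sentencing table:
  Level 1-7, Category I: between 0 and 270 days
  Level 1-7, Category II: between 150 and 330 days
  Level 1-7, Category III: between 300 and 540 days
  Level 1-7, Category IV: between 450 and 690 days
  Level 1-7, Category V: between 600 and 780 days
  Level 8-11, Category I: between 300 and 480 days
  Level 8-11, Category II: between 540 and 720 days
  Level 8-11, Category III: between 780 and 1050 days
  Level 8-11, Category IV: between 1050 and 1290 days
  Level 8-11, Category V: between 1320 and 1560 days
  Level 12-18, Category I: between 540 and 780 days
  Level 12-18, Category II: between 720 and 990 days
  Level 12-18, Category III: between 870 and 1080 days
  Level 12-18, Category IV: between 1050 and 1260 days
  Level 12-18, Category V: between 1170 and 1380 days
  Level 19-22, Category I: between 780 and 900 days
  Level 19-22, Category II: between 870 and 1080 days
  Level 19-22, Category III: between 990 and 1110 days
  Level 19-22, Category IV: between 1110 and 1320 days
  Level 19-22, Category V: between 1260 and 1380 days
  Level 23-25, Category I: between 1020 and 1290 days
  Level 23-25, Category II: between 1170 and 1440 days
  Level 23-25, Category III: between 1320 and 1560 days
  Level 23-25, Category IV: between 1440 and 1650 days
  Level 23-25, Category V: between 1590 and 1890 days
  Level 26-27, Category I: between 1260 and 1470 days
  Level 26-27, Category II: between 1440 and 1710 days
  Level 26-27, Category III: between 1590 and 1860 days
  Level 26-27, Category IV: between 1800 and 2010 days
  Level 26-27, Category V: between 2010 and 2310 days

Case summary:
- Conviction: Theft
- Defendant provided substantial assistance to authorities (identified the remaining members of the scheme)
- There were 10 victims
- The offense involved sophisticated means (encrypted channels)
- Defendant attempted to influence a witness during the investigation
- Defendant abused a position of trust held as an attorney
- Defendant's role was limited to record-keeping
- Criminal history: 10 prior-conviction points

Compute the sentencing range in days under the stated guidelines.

1800-2010 days

Base offense level for theft: 25.
S1 applies (level before this adjustment is 25 ≥ 8, so +4): 25 + 4 = 29.
S2 applies: 29 + 3 = 32.
S3 applies: 32 − 2 = 30.
S4 applies (level before this adjustment is 30 ≥ 23, so +5): 30 + 5 = 35.
S5 applies: 35 − 3 = 32.
S6 applies: 32 + 2 = 34.
Level 34 exceeds the maximum of 27; capped at 27.
Final offense level: 27.
Criminal history: 10 prior points → Category IV (10-14).
Level 27 falls in the 26-27 band.
Grid: Level 26-27 × Category IV = 1800-2010 days.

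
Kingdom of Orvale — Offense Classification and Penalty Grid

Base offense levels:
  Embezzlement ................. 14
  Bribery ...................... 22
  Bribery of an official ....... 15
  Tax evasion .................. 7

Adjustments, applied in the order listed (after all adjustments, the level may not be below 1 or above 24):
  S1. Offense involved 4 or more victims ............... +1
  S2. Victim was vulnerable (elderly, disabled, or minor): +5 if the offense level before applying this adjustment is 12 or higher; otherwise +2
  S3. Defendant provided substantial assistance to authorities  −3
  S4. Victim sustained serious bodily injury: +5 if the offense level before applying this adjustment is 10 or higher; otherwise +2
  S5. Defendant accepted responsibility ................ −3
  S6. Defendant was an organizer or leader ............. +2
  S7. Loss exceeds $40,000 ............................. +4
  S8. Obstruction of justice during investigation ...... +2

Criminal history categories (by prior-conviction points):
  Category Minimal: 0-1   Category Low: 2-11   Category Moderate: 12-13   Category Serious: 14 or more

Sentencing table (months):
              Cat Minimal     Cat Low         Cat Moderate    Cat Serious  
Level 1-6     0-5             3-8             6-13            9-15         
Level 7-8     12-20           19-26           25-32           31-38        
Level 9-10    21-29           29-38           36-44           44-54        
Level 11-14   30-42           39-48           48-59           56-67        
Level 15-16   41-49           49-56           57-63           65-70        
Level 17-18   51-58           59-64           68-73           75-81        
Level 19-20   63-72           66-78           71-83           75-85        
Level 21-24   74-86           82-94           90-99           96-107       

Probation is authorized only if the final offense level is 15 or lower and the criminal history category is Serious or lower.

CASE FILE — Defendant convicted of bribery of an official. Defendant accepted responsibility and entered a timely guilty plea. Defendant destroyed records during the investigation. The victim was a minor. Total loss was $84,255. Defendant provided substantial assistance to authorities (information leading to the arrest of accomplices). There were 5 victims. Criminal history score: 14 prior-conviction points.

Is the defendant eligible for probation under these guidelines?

Base offense level for bribery of an official: 15.
S1 applies: 15 + 1 = 16.
S2 applies (level before this adjustment is 16 ≥ 12, so +5): 16 + 5 = 21.
S3 applies: 21 − 3 = 18.
S4 does not apply.
S5 applies: 18 − 3 = 15.
S7 applies: 15 + 4 = 19.
S8 applies: 19 + 2 = 21.
Final offense level: 21.
Criminal history: 14 prior points → Category Serious (14+).
Level 21 falls in the 21-24 band.
Grid: Level 21-24 × Category Serious = 96-107 months.
Probation check: level 21 > 15 and category Serious ≤ Serious → not eligible.

No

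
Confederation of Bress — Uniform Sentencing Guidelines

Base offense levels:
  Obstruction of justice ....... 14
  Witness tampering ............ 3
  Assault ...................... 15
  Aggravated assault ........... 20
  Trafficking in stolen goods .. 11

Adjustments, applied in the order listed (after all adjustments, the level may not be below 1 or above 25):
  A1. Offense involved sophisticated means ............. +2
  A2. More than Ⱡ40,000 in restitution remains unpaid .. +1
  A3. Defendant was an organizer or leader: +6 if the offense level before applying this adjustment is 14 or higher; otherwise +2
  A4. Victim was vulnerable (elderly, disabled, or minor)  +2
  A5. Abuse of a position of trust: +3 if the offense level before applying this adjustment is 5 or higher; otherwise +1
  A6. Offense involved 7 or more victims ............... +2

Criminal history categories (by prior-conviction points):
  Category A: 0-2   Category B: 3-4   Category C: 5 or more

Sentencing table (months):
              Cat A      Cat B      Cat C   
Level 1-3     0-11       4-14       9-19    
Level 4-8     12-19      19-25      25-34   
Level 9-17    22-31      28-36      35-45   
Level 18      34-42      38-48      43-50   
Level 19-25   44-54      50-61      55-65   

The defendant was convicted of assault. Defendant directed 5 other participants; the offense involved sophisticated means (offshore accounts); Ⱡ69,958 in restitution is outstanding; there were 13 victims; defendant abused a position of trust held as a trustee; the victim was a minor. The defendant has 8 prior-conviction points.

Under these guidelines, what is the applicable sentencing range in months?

55-65 months

Base offense level for assault: 15.
A1 applies: 15 + 2 = 17.
A2 applies: 17 + 1 = 18.
A3 applies (level before this adjustment is 18 ≥ 14, so +6): 18 + 6 = 24.
A4 applies: 24 + 2 = 26.
A5 applies (level before this adjustment is 26 ≥ 5, so +3): 26 + 3 = 29.
A6 applies: 29 + 2 = 31.
Level 31 exceeds the maximum of 25; capped at 25.
Final offense level: 25.
Criminal history: 8 prior points → Category C (5+).
Level 25 falls in the 19-25 band.
Grid: Level 19-25 × Category C = 55-65 months.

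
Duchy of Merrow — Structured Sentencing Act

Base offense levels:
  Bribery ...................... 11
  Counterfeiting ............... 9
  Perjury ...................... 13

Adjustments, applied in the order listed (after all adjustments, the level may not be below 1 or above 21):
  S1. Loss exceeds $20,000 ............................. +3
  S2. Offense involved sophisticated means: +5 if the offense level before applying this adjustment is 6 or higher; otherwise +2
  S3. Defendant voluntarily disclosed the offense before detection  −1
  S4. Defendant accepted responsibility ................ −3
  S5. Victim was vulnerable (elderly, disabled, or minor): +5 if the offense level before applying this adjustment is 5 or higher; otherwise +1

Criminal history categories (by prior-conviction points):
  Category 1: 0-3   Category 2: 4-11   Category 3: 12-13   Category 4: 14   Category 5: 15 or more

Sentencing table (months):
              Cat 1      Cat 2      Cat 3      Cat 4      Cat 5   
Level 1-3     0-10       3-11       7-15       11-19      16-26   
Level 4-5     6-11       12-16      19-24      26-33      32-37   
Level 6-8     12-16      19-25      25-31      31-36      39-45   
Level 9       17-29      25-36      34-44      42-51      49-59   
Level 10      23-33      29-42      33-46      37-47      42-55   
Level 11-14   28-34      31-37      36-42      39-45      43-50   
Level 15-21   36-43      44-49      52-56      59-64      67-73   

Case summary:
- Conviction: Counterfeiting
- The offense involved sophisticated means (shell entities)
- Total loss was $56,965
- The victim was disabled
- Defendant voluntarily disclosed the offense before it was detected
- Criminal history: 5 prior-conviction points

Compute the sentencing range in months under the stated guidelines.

Base offense level for counterfeiting: 9.
S1 applies: 9 + 3 = 12.
S2 applies (level before this adjustment is 12 ≥ 6, so +5): 12 + 5 = 17.
S3 applies: 17 − 1 = 16.
S5 applies (level before this adjustment is 16 ≥ 5, so +5): 16 + 5 = 21.
Final offense level: 21.
Criminal history: 5 prior points → Category 2 (4-11).
Level 21 falls in the 15-21 band.
Grid: Level 15-21 × Category 2 = 44-49 months.

44-49 months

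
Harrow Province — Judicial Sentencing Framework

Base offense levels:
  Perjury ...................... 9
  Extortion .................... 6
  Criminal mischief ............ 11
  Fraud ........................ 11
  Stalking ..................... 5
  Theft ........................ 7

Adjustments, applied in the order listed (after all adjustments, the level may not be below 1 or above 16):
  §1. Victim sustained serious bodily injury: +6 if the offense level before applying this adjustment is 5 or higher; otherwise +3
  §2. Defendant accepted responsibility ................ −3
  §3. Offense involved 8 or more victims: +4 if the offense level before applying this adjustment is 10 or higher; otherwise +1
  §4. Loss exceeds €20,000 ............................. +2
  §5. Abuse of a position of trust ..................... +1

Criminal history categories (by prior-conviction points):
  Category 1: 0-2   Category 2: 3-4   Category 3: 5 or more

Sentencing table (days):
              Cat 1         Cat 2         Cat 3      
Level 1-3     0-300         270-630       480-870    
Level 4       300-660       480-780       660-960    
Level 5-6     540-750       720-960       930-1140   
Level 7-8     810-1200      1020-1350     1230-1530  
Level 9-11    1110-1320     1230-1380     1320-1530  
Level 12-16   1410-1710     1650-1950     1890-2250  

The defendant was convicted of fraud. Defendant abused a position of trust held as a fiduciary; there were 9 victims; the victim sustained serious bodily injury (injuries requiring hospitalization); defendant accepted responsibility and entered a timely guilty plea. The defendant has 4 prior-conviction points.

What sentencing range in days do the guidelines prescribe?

1650-1950 days

Base offense level for fraud: 11.
§1 applies (level before this adjustment is 11 ≥ 5, so +6): 11 + 6 = 17.
§2 applies: 17 − 3 = 14.
§3 applies (level before this adjustment is 14 ≥ 10, so +4): 14 + 4 = 18.
§4 does not apply.
§5 applies: 18 + 1 = 19.
Level 19 exceeds the maximum of 16; capped at 16.
Final offense level: 16.
Criminal history: 4 prior points → Category 2 (3-4).
Level 16 falls in the 12-16 band.
Grid: Level 12-16 × Category 2 = 1650-1950 days.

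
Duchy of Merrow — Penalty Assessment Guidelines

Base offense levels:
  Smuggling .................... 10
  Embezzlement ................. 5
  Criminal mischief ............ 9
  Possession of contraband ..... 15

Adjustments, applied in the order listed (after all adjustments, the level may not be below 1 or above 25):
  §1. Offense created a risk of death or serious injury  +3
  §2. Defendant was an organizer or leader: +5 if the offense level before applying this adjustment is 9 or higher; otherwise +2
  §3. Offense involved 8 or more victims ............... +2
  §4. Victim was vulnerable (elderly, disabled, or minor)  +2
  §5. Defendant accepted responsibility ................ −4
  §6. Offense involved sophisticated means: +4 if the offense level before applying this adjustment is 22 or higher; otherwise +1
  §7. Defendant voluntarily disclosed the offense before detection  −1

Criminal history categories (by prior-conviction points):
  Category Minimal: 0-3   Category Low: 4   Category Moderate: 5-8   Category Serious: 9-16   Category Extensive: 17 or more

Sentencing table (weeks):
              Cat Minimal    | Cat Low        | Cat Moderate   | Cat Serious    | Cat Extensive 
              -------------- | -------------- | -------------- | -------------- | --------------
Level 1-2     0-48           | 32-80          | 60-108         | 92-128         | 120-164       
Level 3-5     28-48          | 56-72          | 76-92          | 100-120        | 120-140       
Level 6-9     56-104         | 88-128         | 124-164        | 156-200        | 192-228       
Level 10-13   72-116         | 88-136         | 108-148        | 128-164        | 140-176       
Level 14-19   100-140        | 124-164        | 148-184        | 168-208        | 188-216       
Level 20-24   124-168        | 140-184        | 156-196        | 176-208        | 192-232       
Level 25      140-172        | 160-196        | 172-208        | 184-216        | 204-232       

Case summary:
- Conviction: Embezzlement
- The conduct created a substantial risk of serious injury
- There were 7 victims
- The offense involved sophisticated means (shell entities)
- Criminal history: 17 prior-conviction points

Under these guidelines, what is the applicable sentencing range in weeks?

192-228 weeks

Base offense level for embezzlement: 5.
§1 applies: 5 + 3 = 8.
§2 does not apply.
§4 does not apply.
§5 does not apply.
§6 applies (level before this adjustment is 8 < 22, so +1): 8 + 1 = 9.
§7 does not apply.
Final offense level: 9.
Criminal history: 17 prior points → Category Extensive (17+).
Level 9 falls in the 6-9 band.
Grid: Level 6-9 × Category Extensive = 192-228 weeks.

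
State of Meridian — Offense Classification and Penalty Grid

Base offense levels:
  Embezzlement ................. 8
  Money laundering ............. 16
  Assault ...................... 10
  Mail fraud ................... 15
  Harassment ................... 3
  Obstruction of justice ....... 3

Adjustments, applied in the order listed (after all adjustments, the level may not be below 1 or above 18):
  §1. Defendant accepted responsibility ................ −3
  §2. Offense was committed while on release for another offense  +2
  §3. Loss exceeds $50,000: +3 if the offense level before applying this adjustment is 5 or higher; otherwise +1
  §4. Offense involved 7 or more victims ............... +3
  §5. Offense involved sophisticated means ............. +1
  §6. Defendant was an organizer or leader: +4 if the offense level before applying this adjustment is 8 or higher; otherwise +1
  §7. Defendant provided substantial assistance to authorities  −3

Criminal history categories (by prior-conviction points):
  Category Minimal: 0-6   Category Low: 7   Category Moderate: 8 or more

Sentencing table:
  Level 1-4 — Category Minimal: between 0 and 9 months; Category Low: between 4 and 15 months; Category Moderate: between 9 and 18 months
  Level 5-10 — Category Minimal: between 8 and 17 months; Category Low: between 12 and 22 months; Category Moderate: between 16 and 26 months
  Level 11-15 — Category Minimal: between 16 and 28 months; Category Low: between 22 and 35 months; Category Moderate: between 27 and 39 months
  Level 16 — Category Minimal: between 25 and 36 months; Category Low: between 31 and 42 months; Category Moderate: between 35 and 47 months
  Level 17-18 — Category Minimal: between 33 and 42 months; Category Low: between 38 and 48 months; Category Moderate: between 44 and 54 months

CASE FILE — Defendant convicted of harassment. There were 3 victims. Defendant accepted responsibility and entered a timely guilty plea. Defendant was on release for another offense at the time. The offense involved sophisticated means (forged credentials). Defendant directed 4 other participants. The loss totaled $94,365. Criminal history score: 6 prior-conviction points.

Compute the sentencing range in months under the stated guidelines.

Base offense level for harassment: 3.
§1 applies: 3 − 3 = 0.
§2 applies: 0 + 2 = 2.
§3 applies (level before this adjustment is 2 < 5, so +1): 2 + 1 = 3.
§4 does not apply.
§5 applies: 3 + 1 = 4.
§6 applies (level before this adjustment is 4 < 8, so +1): 4 + 1 = 5.
§7 does not apply.
Final offense level: 5.
Criminal history: 6 prior points → Category Minimal (0-6).
Level 5 falls in the 5-10 band.
Grid: Level 5-10 × Category Minimal = 8-17 months.

8-17 months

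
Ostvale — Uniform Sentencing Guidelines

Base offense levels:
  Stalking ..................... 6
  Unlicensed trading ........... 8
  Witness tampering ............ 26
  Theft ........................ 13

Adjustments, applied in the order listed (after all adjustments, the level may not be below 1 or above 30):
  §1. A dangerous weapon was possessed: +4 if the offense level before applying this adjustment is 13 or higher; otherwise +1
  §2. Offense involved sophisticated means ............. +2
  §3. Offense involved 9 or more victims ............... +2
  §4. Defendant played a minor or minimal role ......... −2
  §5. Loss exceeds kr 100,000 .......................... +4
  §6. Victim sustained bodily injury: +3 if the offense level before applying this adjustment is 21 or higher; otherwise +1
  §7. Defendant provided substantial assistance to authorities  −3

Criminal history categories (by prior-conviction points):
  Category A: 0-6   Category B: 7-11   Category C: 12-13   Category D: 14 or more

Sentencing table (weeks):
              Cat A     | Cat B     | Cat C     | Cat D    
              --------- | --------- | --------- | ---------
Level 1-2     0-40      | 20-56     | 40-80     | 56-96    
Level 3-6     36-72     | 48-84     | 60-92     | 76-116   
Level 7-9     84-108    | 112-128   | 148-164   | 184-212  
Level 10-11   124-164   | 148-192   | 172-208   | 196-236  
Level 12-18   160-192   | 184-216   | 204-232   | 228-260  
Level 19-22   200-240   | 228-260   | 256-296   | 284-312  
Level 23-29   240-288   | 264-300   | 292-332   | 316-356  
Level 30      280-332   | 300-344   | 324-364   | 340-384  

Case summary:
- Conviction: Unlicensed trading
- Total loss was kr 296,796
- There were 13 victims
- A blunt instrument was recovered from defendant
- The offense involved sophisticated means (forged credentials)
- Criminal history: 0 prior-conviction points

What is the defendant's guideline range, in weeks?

Base offense level for unlicensed trading: 8.
§1 applies (level before this adjustment is 8 < 13, so +1): 8 + 1 = 9.
§2 applies: 9 + 2 = 11.
§3 applies: 11 + 2 = 13.
§4 does not apply.
§5 applies: 13 + 4 = 17.
Final offense level: 17.
Criminal history: 0 prior points → Category A (0-6).
Level 17 falls in the 12-18 band.
Grid: Level 12-18 × Category A = 160-192 weeks.

160-192 weeks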